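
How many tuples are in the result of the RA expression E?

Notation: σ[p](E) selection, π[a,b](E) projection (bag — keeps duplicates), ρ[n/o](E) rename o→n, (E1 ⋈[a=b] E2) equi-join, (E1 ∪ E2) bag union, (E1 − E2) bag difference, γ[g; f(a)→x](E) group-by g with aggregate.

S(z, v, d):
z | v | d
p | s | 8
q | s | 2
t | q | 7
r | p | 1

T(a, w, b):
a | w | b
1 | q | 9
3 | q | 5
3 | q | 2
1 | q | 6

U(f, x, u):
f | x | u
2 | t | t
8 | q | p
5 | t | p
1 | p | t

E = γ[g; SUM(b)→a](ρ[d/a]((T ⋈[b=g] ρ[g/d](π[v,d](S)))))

Per-node cardinality:
  T → 4
  S → 4
  π[v,d](S) → 4
  ρ[g/d](π[v,d](S)) → 4
  (T ⋈[b=g] ρ[g/d](π[v,d](S))) → 1
  ρ[d/a]((T ⋈[b=g] ρ[g/d](π[v,d](S)))) → 1
  γ[g; SUM(b)→a](ρ[d/a]((T ⋈[b=g] ρ[g/d](π[v,d](S))))) → 1

|E| = 1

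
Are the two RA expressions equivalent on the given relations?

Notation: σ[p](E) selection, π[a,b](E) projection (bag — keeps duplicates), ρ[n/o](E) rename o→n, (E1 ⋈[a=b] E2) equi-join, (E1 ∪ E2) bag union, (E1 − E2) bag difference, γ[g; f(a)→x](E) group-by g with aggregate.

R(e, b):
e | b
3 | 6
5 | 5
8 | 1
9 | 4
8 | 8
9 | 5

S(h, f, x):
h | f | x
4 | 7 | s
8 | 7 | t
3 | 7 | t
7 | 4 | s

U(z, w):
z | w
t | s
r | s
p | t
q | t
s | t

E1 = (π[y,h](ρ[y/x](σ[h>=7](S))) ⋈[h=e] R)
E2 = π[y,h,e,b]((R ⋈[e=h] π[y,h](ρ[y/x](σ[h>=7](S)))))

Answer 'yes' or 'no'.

E1 stepwise |·|:
  S → 4
  σ[h>=7](S) → 2
  ρ[y/x](σ[h>=7](S)) → 2
  π[y,h](ρ[y/x](σ[h>=7](S))) → 2
  R → 6
  (π[y,h](ρ[y/x](σ[h>=7](S))) ⋈[h=e] R) → 2
E2 stepwise |·|:
  R → 6
  S → 4
  σ[h>=7](S) → 2
  ρ[y/x](σ[h>=7](S)) → 2
  π[y,h](ρ[y/x](σ[h>=7](S))) → 2
  (R ⋈[e=h] π[y,h](ρ[y/x](σ[h>=7](S)))) → 2
  π[y,h,e,b]((R ⋈[e=h] π[y,h](ρ[y/x](σ[h>=7](S))))) → 2

E1 and E2 produce the same multiset:
y | h | e | b
t | 8 | 8 | 1
t | 8 | 8 | 8

yes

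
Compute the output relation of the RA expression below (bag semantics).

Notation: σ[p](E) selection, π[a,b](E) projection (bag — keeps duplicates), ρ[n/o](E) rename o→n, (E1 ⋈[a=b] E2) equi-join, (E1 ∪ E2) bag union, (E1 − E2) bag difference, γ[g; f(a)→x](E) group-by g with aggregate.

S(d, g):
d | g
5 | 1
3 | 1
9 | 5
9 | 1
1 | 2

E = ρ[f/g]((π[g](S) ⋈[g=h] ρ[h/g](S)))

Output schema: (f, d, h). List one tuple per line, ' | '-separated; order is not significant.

Subexpression sizes:
  S → 5
  π[g](S) → 5
  S → 5
  ρ[h/g](S) → 5
  (π[g](S) ⋈[g=h] ρ[h/g](S)) → 11
  ρ[f/g]((π[g](S) ⋈[g=h] ρ[h/g](S))) → 11

== RESULT ==
f | d | h
1 | 3 | 1
1 | 3 | 1
1 | 3 | 1
1 | 5 | 1
1 | 5 | 1
1 | 5 | 1
1 | 9 | 1
1 | 9 | 1
1 | 9 | 1
2 | 1 | 2
5 | 9 | 5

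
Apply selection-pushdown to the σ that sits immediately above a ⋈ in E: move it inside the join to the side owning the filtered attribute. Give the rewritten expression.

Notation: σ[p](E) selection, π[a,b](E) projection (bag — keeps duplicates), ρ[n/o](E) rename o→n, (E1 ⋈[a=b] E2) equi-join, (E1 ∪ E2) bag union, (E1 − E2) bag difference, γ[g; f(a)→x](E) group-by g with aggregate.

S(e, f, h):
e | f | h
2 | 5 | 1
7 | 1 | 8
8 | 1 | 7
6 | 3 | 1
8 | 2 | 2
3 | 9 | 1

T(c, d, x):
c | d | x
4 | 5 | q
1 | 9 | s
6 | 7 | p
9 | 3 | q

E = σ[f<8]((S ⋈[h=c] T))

σ filters on f, owned by the left side.
E' = (σ[f<8](S) ⋈[h=c] T)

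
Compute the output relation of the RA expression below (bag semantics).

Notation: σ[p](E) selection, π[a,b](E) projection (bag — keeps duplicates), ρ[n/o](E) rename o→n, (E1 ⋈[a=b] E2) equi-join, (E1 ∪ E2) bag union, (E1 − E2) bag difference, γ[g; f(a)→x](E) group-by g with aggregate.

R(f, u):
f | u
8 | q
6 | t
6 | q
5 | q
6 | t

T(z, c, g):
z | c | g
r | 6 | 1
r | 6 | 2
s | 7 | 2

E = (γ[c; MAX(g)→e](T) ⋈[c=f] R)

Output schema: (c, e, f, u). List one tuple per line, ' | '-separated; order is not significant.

Stepwise |·|:
  T → 3
  γ[c; MAX(g)→e](T) → 2
  R → 5
  (γ[c; MAX(g)→e](T) ⋈[c=f] R) → 3

== RESULT ==
c | e | f | u
6 | 2 | 6 | q
6 | 2 | 6 | t
6 | 2 | 6 | t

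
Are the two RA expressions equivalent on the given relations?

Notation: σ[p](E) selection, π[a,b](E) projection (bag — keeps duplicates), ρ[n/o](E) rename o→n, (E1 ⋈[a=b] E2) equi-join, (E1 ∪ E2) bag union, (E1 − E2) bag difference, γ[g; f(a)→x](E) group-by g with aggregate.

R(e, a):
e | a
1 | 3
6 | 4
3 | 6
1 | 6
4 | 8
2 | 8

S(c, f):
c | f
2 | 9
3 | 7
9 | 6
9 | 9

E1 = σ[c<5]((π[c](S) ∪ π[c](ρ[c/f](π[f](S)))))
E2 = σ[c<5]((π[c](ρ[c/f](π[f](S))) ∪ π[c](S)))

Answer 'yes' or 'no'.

E1 row counts bottom-up:
  S → 4
  π[c](S) → 4
  S → 4
  π[f](S) → 4
  ρ[c/f](π[f](S)) → 4
  π[c](ρ[c/f](π[f](S))) → 4
  (π[c](S) ∪ π[c](ρ[c/f](π[f](S)))) → 8
  σ[c<5]((π[c](S) ∪ π[c](ρ[c/f](π[f](S))))) → 2
E2 row counts bottom-up:
  S → 4
  π[f](S) → 4
  ρ[c/f](π[f](S)) → 4
  π[c](ρ[c/f](π[f](S))) → 4
  S → 4
  π[c](S) → 4
  (π[c](ρ[c/f](π[f](S))) ∪ π[c](S)) → 8
  σ[c<5]((π[c](ρ[c/f](π[f](S))) ∪ π[c](S))) → 2

E1 and E2 produce the same multiset:
c
2
3

yes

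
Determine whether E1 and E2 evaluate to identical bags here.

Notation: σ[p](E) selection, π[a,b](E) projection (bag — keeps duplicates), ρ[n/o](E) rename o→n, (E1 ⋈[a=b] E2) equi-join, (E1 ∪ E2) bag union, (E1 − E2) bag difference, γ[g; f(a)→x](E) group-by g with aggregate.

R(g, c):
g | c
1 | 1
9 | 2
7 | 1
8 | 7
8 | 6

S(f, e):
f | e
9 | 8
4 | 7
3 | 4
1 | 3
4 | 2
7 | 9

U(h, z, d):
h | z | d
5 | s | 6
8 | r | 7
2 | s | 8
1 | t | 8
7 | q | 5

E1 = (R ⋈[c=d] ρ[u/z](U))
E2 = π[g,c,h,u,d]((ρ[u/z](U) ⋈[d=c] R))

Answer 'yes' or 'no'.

E1 row counts bottom-up:
  R → 5
  U → 5
  ρ[u/z](U) → 5
  (R ⋈[c=d] ρ[u/z](U)) → 2
E2 row counts bottom-up:
  U → 5
  ρ[u/z](U) → 5
  R → 5
  (ρ[u/z](U) ⋈[d=c] R) → 2
  π[g,c,h,u,d]((ρ[u/z](U) ⋈[d=c] R)) → 2

E1 and E2 produce the same multiset:
g | c | h | u | d
8 | 6 | 5 | s | 6
8 | 7 | 8 | r | 7

yes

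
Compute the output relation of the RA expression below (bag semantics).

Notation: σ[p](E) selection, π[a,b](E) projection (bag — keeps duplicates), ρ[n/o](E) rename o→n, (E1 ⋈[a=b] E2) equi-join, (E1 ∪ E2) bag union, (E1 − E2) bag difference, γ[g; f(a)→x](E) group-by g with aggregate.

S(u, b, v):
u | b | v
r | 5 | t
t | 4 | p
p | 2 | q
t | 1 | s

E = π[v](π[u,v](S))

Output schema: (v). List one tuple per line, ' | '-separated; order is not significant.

Row counts bottom-up:
  S → 4
  π[u,v](S) → 4
  π[v](π[u,v](S)) → 4

== RESULT ==
v
p
q
s
t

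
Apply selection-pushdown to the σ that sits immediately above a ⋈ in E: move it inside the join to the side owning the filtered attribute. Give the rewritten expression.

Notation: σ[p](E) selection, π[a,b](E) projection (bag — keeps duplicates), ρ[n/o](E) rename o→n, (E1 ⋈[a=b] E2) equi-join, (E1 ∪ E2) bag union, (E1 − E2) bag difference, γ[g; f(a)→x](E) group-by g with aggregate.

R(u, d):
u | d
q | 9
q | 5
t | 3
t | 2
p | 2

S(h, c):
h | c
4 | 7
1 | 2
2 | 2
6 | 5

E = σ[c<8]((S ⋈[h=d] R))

σ filters on c, owned by the left side.
E' = (σ[c<8](S) ⋈[h=d] R)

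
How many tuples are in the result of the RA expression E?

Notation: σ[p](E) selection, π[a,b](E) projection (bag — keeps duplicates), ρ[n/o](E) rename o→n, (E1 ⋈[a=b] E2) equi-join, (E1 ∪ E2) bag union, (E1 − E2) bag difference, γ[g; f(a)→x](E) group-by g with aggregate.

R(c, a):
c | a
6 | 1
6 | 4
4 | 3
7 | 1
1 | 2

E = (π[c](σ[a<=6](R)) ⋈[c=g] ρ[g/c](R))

Stepwise |·|:
  R → 5
  σ[a<=6](R) → 5
  π[c](σ[a<=6](R)) → 5
  R → 5
  ρ[g/c](R) → 5
  (π[c](σ[a<=6](R)) ⋈[c=g] ρ[g/c](R)) → 7

|E| = 7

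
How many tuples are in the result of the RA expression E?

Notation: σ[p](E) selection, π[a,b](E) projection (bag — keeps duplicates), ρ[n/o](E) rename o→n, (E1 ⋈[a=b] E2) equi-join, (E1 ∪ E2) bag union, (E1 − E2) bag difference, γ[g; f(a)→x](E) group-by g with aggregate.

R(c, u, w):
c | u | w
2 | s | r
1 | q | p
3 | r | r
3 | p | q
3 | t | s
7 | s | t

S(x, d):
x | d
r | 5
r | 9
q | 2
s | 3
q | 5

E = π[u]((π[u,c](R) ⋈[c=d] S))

Stepwise |·|:
  R → 6
  π[u,c](R) → 6
  S → 5
  (π[u,c](R) ⋈[c=d] S) → 4
  π[u]((π[u,c](R) ⋈[c=d] S)) → 4

|E| = 4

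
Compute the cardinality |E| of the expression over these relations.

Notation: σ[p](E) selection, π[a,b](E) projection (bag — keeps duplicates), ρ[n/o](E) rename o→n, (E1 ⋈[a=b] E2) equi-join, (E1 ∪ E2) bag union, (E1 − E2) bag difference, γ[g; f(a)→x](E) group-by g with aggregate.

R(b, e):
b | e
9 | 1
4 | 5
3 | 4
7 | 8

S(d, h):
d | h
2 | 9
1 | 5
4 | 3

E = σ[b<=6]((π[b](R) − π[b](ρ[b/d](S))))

Subexpression sizes:
  R → 4
  π[b](R) → 4
  S → 3
  ρ[b/d](S) → 3
  π[b](ρ[b/d](S)) → 3
  (π[b](R) − π[b](ρ[b/d](S))) → 3
  σ[b<=6]((π[b](R) − π[b](ρ[b/d](S)))) → 1

|E| = 1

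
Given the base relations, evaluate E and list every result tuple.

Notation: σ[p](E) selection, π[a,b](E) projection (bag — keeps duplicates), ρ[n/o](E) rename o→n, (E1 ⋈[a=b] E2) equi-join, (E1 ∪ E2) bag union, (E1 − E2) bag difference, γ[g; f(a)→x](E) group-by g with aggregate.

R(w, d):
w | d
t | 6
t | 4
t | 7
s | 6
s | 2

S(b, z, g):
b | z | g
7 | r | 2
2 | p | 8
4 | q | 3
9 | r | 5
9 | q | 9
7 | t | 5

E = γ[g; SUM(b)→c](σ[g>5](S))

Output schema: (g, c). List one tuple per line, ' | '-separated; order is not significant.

Per-node cardinality:
  S → 6
  σ[g>5](S) → 2
  γ[g; SUM(b)→c](σ[g>5](S)) → 2

== RESULT ==
g | c
8 | 2
9 | 9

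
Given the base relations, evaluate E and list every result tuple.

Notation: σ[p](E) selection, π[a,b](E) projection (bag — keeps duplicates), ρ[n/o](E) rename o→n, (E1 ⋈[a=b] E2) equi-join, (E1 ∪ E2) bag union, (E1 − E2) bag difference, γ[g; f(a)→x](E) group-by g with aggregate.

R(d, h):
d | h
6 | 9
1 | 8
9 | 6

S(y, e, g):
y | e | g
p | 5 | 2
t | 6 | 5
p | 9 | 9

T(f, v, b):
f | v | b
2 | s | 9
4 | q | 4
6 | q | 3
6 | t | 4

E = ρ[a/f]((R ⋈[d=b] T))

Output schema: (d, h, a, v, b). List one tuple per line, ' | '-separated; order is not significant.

Row counts bottom-up:
  R → 3
  T → 4
  (R ⋈[d=b] T) → 1
  ρ[a/f]((R ⋈[d=b] T)) → 1

== RESULT ==
d | h | a | v | b
9 | 6 | 2 | s | 9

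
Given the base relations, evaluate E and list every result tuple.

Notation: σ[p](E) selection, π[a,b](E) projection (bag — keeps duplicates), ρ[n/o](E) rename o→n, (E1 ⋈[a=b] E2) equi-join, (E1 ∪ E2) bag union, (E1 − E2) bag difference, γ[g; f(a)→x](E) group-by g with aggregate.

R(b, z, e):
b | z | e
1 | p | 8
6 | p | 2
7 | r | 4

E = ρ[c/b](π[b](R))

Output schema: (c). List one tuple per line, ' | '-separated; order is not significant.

Subexpression sizes:
  R → 3
  π[b](R) → 3
  ρ[c/b](π[b](R)) → 3

== RESULT ==
c
1
6
7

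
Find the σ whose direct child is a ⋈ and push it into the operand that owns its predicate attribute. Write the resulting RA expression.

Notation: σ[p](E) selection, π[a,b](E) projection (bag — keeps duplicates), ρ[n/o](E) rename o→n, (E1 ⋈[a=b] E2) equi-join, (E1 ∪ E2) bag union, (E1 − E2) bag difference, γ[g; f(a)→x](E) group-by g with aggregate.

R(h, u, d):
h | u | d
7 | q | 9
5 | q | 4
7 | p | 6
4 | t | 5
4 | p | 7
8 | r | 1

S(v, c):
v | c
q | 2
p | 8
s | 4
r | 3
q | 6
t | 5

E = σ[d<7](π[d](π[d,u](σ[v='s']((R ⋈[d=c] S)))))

σ filters on v, owned by the right side.
E' = σ[d<7](π[d](π[d,u]((R ⋈[d=c] σ[v='s'](S)))))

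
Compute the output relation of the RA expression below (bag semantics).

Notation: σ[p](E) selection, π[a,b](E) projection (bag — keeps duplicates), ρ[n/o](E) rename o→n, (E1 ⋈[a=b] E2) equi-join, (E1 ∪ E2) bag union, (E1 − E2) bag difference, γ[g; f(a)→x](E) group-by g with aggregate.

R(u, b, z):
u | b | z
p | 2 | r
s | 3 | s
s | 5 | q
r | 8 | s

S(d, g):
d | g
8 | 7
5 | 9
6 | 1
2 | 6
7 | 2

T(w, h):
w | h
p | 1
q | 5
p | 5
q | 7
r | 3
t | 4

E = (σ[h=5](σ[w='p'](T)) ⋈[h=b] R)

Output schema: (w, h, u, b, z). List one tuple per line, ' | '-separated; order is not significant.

Stepwise |·|:
  T → 6
  σ[w='p'](T) → 2
  σ[h=5](σ[w='p'](T)) → 1
  R → 4
  (σ[h=5](σ[w='p'](T)) ⋈[h=b] R) → 1

== RESULT ==
w | h | u | b | z
p | 5 | s | 5 | q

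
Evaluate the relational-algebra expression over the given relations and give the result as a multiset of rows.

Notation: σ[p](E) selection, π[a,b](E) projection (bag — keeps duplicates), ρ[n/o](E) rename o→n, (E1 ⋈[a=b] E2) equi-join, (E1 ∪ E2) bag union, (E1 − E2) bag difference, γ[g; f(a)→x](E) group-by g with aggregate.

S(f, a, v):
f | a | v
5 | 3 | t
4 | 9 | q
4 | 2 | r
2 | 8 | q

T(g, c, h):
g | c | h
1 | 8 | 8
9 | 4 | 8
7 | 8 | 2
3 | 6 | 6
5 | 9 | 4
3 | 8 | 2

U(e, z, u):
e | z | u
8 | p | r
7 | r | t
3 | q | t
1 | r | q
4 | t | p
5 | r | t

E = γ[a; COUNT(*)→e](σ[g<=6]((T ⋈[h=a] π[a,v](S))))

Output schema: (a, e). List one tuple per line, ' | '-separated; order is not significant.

Stepwise |·|:
  T → 6
  S → 4
  π[a,v](S) → 4
  (T ⋈[h=a] π[a,v](S)) → 4
  σ[g<=6]((T ⋈[h=a] π[a,v](S))) → 2
  γ[a; COUNT(*)→e](σ[g<=6]((T ⋈[h=a] π[a,v](S)))) → 2

== RESULT ==
a | e
2 | 1
8 | 1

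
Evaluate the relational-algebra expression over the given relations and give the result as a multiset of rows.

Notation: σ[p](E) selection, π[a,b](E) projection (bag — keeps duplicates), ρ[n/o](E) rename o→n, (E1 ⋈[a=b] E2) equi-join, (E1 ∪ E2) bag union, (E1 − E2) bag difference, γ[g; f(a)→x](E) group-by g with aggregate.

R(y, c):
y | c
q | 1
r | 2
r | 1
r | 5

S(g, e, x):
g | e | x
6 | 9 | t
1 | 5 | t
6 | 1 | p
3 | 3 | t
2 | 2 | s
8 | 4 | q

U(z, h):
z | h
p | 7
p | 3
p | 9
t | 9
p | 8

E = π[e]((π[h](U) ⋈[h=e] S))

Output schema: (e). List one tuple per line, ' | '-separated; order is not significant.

Row counts bottom-up:
  U → 5
  π[h](U) → 5
  S → 6
  (π[h](U) ⋈[h=e] S) → 3
  π[e]((π[h](U) ⋈[h=e] S)) → 3

== RESULT ==
e
3
9
9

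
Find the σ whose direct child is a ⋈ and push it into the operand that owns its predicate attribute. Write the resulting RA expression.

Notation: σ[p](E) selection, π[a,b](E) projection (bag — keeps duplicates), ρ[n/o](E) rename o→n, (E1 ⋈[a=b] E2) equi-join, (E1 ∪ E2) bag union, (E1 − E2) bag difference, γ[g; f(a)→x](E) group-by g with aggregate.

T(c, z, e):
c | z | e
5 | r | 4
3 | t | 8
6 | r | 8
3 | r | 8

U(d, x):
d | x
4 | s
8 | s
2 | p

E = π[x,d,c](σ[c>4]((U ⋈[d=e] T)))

σ filters on c, owned by the right side.
E' = π[x,d,c]((U ⋈[d=e] σ[c>4](T)))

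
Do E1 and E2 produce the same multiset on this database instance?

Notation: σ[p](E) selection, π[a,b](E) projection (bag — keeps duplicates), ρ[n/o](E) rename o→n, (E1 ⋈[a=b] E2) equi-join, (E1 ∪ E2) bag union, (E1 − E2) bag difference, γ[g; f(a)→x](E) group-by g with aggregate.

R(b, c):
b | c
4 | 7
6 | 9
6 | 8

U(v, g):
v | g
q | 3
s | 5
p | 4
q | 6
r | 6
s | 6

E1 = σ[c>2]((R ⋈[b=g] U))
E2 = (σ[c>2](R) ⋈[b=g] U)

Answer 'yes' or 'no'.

E1 subexpression sizes:
  R → 3
  U → 6
  (R ⋈[b=g] U) → 7
  σ[c>2]((R ⋈[b=g] U)) → 7
E2 subexpression sizes:
  R → 3
  σ[c>2](R) → 3
  U → 6
  (σ[c>2](R) ⋈[b=g] U) → 7

E1 and E2 produce the same multiset:
b | c | v | g
4 | 7 | p | 4
6 | 8 | q | 6
6 | 8 | r | 6
6 | 8 | s | 6
6 | 9 | q | 6
6 | 9 | r | 6
6 | 9 | s | 6

yes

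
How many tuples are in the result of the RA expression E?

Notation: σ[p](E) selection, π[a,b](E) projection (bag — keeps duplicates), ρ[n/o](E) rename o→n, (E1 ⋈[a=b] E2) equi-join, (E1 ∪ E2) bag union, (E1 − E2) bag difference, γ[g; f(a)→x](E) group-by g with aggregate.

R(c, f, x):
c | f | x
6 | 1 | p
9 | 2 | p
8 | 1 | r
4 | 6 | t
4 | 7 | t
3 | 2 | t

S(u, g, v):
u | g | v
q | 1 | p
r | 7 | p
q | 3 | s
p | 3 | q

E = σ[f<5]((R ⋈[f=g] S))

Subexpression sizes:
  R → 6
  S → 4
  (R ⋈[f=g] S) → 3
  σ[f<5]((R ⋈[f=g] S)) → 2

|E| = 2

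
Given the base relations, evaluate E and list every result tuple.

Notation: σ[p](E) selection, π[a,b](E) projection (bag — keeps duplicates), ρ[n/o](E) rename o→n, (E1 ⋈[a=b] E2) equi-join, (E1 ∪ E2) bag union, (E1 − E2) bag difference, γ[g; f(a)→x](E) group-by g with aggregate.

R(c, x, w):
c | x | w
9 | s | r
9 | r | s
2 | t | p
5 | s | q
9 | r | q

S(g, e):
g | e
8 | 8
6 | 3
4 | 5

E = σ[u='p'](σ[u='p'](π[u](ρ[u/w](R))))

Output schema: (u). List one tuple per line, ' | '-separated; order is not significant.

Stepwise |·|:
  R → 5
  ρ[u/w](R) → 5
  π[u](ρ[u/w](R)) → 5
  σ[u='p'](π[u](ρ[u/w](R))) → 1
  σ[u='p'](σ[u='p'](π[u](ρ[u/w](R)))) → 1

== RESULT ==
u
p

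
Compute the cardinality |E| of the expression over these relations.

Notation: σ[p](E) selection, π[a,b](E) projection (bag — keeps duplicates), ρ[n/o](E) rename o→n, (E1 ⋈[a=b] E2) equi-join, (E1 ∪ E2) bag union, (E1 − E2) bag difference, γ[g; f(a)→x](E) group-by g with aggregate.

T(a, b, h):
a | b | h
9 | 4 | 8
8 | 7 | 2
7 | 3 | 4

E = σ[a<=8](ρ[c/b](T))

Row counts bottom-up:
  T → 3
  ρ[c/b](T) → 3
  σ[a<=8](ρ[c/b](T)) → 2

|E| = 2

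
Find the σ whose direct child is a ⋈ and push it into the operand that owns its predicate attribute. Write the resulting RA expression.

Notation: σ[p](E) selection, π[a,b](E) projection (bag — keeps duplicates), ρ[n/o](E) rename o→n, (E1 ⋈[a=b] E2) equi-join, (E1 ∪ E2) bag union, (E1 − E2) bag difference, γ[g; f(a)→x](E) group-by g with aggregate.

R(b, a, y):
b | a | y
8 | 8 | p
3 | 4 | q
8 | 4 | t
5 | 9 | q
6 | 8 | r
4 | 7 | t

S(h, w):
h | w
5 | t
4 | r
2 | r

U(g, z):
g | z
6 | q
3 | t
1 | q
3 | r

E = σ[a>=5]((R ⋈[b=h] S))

σ filters on a, owned by the left side.
E' = (σ[a>=5](R) ⋈[b=h] S)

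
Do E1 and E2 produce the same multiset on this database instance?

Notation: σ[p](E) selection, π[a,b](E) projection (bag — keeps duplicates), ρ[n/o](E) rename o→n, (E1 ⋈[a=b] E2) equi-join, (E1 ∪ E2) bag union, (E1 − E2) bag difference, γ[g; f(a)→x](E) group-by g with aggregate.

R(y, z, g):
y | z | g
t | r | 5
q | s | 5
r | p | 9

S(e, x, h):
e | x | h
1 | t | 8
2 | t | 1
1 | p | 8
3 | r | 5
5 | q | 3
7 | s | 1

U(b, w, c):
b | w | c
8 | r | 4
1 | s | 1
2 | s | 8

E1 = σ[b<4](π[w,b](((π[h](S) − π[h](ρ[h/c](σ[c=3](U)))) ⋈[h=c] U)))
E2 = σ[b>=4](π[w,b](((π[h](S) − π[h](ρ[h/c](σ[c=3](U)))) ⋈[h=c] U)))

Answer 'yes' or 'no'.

E1 row counts bottom-up:
  S → 6
  π[h](S) → 6
  U → 3
  σ[c=3](U) → 0
  ρ[h/c](σ[c=3](U)) → 0
  π[h](ρ[h/c](σ[c=3](U))) → 0
  (π[h](S) − π[h](ρ[h/c](σ[c=3](U)))) → 6
  U → 3
  ((π[h](S) − π[h](ρ[h/c](σ[c=3](U)))) ⋈[h=c] U) → 4
  π[w,b](((π[h](S) − π[h](ρ[h/c](σ[c=3](U)))) ⋈[h=c] U)) → 4
  σ[b<4](π[w,b](((π[h](S) − π[h](ρ[h/c](σ[c=3](U)))) ⋈[h=c] U))) → 4
E2 row counts bottom-up:
  S → 6
  π[h](S) → 6
  U → 3
  σ[c=3](U) → 0
  ρ[h/c](σ[c=3](U)) → 0
  π[h](ρ[h/c](σ[c=3](U))) → 0
  (π[h](S) − π[h](ρ[h/c](σ[c=3](U)))) → 6
  U → 3
  ((π[h](S) − π[h](ρ[h/c](σ[c=3](U)))) ⋈[h=c] U) → 4
  π[w,b](((π[h](S) − π[h](ρ[h/c](σ[c=3](U)))) ⋈[h=c] U)) → 4
  σ[b>=4](π[w,b](((π[h](S) − π[h](ρ[h/c](σ[c=3](U)))) ⋈[h=c] U))) → 0

E1 result:
w | b
s | 1
s | 1
s | 2
s | 2
E2 result:
w | b
(0 rows)
Witness: ('s', 1) appears 2× in E1 but 0× in E2.

no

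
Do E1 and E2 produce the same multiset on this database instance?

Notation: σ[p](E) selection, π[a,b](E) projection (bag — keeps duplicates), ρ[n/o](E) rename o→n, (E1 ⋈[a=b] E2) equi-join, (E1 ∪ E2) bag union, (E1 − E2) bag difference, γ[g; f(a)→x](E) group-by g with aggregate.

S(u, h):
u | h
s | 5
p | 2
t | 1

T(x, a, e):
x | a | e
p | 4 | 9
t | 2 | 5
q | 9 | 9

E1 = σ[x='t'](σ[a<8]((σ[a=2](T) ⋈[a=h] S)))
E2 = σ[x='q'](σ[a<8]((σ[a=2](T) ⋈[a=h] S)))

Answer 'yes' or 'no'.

E1 subexpression sizes:
  T → 3
  σ[a=2](T) → 1
  S → 3
  (σ[a=2](T) ⋈[a=h] S) → 1
  σ[a<8]((σ[a=2](T) ⋈[a=h] S)) → 1
  σ[x='t'](σ[a<8]((σ[a=2](T) ⋈[a=h] S))) → 1
E2 subexpression sizes:
  T → 3
  σ[a=2](T) → 1
  S → 3
  (σ[a=2](T) ⋈[a=h] S) → 1
  σ[a<8]((σ[a=2](T) ⋈[a=h] S)) → 1
  σ[x='q'](σ[a<8]((σ[a=2](T) ⋈[a=h] S))) → 0

E1 result:
x | a | e | u | h
t | 2 | 5 | p | 2
E2 result:
x | a | e | u | h
(0 rows)
Witness: ('t', 2, 5, 'p', 2) appears 1× in E1 but 0× in E2.

no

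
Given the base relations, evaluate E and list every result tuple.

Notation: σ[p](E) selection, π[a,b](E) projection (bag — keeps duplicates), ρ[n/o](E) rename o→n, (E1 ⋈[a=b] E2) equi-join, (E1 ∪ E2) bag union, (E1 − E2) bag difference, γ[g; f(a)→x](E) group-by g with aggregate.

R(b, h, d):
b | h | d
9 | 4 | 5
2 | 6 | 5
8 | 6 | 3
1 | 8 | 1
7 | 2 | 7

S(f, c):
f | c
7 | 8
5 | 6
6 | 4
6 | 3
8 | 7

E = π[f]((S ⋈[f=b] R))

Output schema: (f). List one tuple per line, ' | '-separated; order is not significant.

Per-node cardinality:
  S → 5
  R → 5
  (S ⋈[f=b] R) → 2
  π[f]((S ⋈[f=b] R)) → 2

== RESULT ==
f
7
8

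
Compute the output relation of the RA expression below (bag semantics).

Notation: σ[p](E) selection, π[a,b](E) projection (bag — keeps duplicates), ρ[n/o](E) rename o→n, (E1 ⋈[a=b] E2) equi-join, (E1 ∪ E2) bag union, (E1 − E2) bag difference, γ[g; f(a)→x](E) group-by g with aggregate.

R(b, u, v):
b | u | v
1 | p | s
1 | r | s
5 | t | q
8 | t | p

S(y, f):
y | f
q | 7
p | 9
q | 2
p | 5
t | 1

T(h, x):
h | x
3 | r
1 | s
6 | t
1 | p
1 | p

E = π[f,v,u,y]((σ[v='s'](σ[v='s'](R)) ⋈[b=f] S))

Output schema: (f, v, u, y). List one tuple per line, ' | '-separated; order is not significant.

Row counts bottom-up:
  R → 4
  σ[v='s'](R) → 2
  σ[v='s'](σ[v='s'](R)) → 2
  S → 5
  (σ[v='s'](σ[v='s'](R)) ⋈[b=f] S) → 2
  π[f,v,u,y]((σ[v='s'](σ[v='s'](R)) ⋈[b=f] S)) → 2

== RESULT ==
f | v | u | y
1 | s | p | t
1 | s | r | t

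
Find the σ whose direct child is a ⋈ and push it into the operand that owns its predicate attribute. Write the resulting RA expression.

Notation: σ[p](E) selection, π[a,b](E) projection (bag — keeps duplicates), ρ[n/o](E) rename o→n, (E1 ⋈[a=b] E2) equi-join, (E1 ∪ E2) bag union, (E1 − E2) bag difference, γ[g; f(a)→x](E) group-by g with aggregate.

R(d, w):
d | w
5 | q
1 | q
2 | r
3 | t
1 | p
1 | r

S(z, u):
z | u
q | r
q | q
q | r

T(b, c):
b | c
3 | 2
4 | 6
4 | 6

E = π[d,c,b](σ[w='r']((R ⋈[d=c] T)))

σ filters on w, owned by the left side.
E' = π[d,c,b]((σ[w='r'](R) ⋈[d=c] T))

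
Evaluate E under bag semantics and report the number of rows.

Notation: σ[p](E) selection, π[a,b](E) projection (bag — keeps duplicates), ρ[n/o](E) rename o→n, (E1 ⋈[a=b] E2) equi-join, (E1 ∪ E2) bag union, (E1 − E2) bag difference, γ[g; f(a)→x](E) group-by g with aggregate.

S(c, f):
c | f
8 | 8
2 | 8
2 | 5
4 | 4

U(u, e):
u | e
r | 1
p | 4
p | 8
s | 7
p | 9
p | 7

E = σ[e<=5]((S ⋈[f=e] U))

Row counts bottom-up:
  S → 4
  U → 6
  (S ⋈[f=e] U) → 3
  σ[e<=5]((S ⋈[f=e] U)) → 1

|E| = 1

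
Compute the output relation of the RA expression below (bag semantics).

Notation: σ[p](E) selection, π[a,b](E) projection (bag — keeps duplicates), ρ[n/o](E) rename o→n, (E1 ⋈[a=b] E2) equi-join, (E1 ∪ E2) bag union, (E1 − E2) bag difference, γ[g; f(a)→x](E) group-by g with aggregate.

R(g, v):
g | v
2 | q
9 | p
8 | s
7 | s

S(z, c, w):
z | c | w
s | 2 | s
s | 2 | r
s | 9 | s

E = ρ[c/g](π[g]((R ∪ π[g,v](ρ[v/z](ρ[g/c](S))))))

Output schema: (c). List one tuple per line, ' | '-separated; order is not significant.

Subexpression sizes:
  R → 4
  S → 3
  ρ[g/c](S) → 3
  ρ[v/z](ρ[g/c](S)) → 3
  π[g,v](ρ[v/z](ρ[g/c](S))) → 3
  (R ∪ π[g,v](ρ[v/z](ρ[g/c](S)))) → 7
  π[g]((R ∪ π[g,v](ρ[v/z](ρ[g/c](S))))) → 7
  ρ[c/g](π[g]((R ∪ π[g,v](ρ[v/z](ρ[g/c](S)))))) → 7

== RESULT ==
c
2
2
2
7
8
9
9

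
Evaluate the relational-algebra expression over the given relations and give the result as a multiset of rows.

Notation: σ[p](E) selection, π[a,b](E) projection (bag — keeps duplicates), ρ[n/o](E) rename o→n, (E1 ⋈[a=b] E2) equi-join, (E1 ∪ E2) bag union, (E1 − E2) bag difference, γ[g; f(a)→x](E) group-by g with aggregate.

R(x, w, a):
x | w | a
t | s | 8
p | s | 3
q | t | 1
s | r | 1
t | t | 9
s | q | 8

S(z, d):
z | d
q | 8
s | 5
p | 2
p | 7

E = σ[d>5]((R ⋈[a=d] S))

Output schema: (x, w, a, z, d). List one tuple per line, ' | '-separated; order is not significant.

Stepwise |·|:
  R → 6
  S → 4
  (R ⋈[a=d] S) → 2
  σ[d>5]((R ⋈[a=d] S)) → 2

== RESULT ==
x | w | a | z | d
s | q | 8 | q | 8
t | s | 8 | q | 8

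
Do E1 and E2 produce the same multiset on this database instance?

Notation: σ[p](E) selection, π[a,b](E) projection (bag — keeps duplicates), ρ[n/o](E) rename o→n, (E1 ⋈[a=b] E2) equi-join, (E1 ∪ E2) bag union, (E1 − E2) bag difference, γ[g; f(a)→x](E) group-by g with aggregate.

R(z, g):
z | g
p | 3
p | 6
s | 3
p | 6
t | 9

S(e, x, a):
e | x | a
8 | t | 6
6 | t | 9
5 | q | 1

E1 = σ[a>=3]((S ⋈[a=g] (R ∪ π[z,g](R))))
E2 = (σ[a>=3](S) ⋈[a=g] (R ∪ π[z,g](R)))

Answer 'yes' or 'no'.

E1 row counts bottom-up:
  S → 3
  R → 5
  R → 5
  π[z,g](R) → 5
  (R ∪ π[z,g](R)) → 10
  (S ⋈[a=g] (R ∪ π[z,g](R))) → 6
  σ[a>=3]((S ⋈[a=g] (R ∪ π[z,g](R)))) → 6
E2 row counts bottom-up:
  S → 3
  σ[a>=3](S) → 2
  R → 5
  R → 5
  π[z,g](R) → 5
  (R ∪ π[z,g](R)) → 10
  (σ[a>=3](S) ⋈[a=g] (R ∪ π[z,g](R))) → 6

E1 and E2 produce the same multiset:
e | x | a | z | g
6 | t | 9 | t | 9
6 | t | 9 | t | 9
8 | t | 6 | p | 6
8 | t | 6 | p | 6
8 | t | 6 | p | 6
8 | t | 6 | p | 6

yes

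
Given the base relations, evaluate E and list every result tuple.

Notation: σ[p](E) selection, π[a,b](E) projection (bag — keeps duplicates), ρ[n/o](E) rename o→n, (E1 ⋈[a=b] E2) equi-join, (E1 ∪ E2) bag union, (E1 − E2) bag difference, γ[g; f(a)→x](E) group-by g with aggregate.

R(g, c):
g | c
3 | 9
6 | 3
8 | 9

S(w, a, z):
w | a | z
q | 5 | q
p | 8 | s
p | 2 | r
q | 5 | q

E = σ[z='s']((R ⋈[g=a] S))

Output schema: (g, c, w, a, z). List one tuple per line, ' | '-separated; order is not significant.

Row counts bottom-up:
  R → 3
  S → 4
  (R ⋈[g=a] S) → 1
  σ[z='s']((R ⋈[g=a] S)) → 1

== RESULT ==
g | c | w | a | z
8 | 9 | p | 8 | s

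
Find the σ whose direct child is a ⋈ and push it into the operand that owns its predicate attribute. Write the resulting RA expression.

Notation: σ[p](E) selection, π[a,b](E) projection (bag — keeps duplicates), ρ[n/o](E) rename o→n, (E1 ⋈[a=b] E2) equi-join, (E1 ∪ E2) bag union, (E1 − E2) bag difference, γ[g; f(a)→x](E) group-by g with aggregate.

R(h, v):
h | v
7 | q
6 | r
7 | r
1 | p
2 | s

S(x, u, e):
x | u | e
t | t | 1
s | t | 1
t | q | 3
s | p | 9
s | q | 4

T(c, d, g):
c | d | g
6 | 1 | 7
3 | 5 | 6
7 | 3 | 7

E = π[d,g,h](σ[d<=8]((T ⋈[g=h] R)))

σ filters on d, owned by the left side.
E' = π[d,g,h]((σ[d<=8](T) ⋈[g=h] R))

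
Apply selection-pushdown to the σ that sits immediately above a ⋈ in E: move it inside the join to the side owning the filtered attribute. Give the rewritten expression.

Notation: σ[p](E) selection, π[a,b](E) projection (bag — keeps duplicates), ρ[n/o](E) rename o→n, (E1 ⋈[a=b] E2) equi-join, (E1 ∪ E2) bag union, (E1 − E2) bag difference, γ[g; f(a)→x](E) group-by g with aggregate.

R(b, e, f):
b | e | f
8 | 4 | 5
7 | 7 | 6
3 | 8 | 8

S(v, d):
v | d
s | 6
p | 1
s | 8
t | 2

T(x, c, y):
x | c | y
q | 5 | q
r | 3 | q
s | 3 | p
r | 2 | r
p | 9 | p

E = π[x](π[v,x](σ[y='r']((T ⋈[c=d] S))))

σ filters on y, owned by the left side.
E' = π[x](π[v,x]((σ[y='r'](T) ⋈[c=d] S)))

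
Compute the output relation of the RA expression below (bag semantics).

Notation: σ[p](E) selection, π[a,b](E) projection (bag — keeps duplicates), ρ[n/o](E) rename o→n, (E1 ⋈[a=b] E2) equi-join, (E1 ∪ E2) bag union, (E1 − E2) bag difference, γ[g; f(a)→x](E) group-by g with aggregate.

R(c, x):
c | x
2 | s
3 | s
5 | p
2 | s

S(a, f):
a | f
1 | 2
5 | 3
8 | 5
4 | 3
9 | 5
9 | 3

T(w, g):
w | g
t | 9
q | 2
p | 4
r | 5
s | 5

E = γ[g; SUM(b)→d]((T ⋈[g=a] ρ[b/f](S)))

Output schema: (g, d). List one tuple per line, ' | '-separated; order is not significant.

Subexpression sizes:
  T → 5
  S → 6
  ρ[b/f](S) → 6
  (T ⋈[g=a] ρ[b/f](S)) → 5
  γ[g; SUM(b)→d]((T ⋈[g=a] ρ[b/f](S))) → 3

== RESULT ==
g | d
4 | 3
5 | 6
9 | 8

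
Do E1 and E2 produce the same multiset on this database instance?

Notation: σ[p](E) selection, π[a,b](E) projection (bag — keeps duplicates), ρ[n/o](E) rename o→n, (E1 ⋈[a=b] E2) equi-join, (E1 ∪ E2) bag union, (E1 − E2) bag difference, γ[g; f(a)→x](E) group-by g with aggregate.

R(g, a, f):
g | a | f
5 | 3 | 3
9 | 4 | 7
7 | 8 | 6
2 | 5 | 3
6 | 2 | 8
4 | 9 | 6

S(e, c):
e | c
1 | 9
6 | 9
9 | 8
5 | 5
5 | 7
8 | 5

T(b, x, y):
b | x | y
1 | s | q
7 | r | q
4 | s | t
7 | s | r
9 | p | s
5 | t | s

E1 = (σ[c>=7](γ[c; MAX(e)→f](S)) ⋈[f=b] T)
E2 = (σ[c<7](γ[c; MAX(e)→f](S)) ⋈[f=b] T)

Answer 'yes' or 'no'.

E1 stepwise |·|:
  S → 6
  γ[c; MAX(e)→f](S) → 4
  σ[c>=7](γ[c; MAX(e)→f](S)) → 3
  T → 6
  (σ[c>=7](γ[c; MAX(e)→f](S)) ⋈[f=b] T) → 2
E2 stepwise |·|:
  S → 6
  γ[c; MAX(e)→f](S) → 4
  σ[c<7](γ[c; MAX(e)→f](S)) → 1
  T → 6
  (σ[c<7](γ[c; MAX(e)→f](S)) ⋈[f=b] T) → 0

E1 result:
c | f | b | x | y
7 | 5 | 5 | t | s
8 | 9 | 9 | p | s
E2 result:
c | f | b | x | y
(0 rows)
Witness: (8, 9, 9, 'p', 's') appears 1× in E1 but 0× in E2.

no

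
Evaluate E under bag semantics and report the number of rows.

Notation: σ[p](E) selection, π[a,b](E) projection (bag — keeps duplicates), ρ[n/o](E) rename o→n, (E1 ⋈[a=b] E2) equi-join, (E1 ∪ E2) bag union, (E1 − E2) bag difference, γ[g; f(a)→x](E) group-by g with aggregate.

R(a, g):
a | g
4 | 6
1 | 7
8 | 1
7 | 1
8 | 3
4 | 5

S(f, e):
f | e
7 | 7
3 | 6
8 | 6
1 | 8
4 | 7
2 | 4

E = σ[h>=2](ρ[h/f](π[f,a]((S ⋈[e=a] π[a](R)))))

Per-node cardinality:
  S → 6
  R → 6
  π[a](R) → 6
  (S ⋈[e=a] π[a](R)) → 6
  π[f,a]((S ⋈[e=a] π[a](R))) → 6
  ρ[h/f](π[f,a]((S ⋈[e=a] π[a](R)))) → 6
  σ[h>=2](ρ[h/f](π[f,a]((S ⋈[e=a] π[a](R))))) → 4

|E| = 4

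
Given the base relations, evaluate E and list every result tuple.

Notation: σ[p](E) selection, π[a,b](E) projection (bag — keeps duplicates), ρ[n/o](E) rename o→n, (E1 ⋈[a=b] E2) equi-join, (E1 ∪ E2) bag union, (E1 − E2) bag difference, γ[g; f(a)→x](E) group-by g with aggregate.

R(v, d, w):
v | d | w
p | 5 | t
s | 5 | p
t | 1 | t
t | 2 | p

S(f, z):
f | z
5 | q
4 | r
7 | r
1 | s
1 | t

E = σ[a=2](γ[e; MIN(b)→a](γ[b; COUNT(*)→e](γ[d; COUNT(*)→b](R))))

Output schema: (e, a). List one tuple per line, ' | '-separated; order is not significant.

Subexpression sizes:
  R → 4
  γ[d; COUNT(*)→b](R) → 3
  γ[b; COUNT(*)→e](γ[d; COUNT(*)→b](R)) → 2
  γ[e; MIN(b)→a](γ[b; COUNT(*)→e](γ[d; COUNT(*)→b](R))) → 2
  σ[a=2](γ[e; MIN(b)→a](γ[b; COUNT(*)→e](γ[d; COUNT(*)→b](R)))) → 1

== RESULT ==
e | a
1 | 2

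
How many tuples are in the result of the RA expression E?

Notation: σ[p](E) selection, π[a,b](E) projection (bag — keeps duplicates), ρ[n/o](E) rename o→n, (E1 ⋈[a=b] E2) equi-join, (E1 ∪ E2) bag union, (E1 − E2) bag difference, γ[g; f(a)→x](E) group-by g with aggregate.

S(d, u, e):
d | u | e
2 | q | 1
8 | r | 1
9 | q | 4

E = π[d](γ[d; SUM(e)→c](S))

Row counts bottom-up:
  S → 3
  γ[d; SUM(e)→c](S) → 3
  π[d](γ[d; SUM(e)→c](S)) → 3

|E| = 3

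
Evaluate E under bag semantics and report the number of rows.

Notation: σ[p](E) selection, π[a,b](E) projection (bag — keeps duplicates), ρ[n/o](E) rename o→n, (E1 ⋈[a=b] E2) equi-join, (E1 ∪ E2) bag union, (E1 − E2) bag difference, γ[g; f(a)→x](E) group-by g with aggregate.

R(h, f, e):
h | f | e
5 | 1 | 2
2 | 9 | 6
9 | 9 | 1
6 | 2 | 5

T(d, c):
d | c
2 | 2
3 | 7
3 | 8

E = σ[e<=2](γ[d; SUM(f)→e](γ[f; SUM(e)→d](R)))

Per-node cardinality:
  R → 4
  γ[f; SUM(e)→d](R) → 3
  γ[d; SUM(f)→e](γ[f; SUM(e)→d](R)) → 3
  σ[e<=2](γ[d; SUM(f)→e](γ[f; SUM(e)→d](R))) → 2

|E| = 2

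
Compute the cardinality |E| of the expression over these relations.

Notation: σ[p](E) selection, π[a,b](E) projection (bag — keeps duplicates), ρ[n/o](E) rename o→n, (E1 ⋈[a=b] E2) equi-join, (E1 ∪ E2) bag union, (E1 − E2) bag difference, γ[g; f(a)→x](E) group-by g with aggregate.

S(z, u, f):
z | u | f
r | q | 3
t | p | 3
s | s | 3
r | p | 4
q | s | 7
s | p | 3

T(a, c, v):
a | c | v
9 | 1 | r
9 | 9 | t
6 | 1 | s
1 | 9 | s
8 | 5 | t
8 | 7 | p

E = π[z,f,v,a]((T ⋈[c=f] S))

Stepwise |·|:
  T → 6
  S → 6
  (T ⋈[c=f] S) → 1
  π[z,f,v,a]((T ⋈[c=f] S)) → 1

|E| = 1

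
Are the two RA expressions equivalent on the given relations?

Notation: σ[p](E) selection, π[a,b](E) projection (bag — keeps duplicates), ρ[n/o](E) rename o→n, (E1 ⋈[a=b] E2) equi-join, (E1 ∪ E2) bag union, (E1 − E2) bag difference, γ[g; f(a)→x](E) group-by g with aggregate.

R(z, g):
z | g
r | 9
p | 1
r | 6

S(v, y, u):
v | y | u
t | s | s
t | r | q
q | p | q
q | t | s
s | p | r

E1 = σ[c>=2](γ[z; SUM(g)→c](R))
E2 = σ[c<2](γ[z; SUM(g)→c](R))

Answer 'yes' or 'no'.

E1 per-node cardinality:
  R → 3
  γ[z; SUM(g)→c](R) → 2
  σ[c>=2](γ[z; SUM(g)→c](R)) → 1
E2 per-node cardinality:
  R → 3
  γ[z; SUM(g)→c](R) → 2
  σ[c<2](γ[z; SUM(g)→c](R)) → 1

E1 result:
z | c
r | 15
E2 result:
z | c
p | 1
Witness: ('r', 15) appears 1× in E1 but 0× in E2.

no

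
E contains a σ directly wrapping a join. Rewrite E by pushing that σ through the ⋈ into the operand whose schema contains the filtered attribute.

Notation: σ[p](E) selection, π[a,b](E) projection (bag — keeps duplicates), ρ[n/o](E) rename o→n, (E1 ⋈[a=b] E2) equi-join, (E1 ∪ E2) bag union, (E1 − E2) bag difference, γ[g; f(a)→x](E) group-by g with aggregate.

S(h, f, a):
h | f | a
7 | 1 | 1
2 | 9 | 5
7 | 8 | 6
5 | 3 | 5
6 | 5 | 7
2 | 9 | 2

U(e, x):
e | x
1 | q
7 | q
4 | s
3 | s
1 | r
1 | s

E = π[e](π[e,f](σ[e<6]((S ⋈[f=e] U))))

σ filters on e, owned by the right side.
E' = π[e](π[e,f]((S ⋈[f=e] σ[e<6](U))))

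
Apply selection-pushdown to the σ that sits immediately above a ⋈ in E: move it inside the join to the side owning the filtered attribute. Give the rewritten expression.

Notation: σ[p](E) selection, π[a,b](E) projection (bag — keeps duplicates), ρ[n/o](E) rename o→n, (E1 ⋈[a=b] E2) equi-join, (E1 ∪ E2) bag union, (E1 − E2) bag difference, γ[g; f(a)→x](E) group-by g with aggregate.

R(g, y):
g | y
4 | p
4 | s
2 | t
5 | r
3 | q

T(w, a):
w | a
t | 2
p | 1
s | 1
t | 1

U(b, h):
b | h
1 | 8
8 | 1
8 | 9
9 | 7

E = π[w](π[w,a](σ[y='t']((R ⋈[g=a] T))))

σ filters on y, owned by the left side.
E' = π[w](π[w,a]((σ[y='t'](R) ⋈[g=a] T)))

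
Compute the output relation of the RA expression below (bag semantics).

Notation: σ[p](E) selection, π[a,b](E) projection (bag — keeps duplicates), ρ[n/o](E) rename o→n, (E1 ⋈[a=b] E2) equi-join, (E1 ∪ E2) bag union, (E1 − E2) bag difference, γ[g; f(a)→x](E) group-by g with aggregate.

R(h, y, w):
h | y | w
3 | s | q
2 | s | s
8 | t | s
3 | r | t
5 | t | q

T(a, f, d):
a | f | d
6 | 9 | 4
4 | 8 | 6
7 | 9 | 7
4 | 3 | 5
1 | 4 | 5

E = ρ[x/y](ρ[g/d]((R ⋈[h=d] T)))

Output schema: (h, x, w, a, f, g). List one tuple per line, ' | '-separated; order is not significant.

Subexpression sizes:
  R → 5
  T → 5
  (R ⋈[h=d] T) → 2
  ρ[g/d]((R ⋈[h=d] T)) → 2
  ρ[x/y](ρ[g/d]((R ⋈[h=d] T))) → 2

== RESULT ==
h | x | w | a | f | g
5 | t | q | 1 | 4 | 5
5 | t | q | 4 | 3 | 5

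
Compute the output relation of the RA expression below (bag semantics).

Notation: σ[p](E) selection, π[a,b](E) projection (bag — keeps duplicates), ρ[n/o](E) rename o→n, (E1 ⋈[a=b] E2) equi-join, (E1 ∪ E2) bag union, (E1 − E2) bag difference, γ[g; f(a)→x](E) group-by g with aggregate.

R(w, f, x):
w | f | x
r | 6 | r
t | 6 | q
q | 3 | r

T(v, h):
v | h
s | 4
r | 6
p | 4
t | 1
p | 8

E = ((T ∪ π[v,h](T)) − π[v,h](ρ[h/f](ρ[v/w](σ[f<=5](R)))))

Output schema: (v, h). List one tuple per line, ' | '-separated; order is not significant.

Row counts bottom-up:
  T → 5
  T → 5
  π[v,h](T) → 5
  (T ∪ π[v,h](T)) → 10
  R → 3
  σ[f<=5](R) → 1
  ρ[v/w](σ[f<=5](R)) → 1
  ρ[h/f](ρ[v/w](σ[f<=5](R))) → 1
  π[v,h](ρ[h/f](ρ[v/w](σ[f<=5](R)))) → 1
  ((T ∪ π[v,h](T)) − π[v,h](ρ[h/f](ρ[v/w](σ[f<=5](R))))) → 10

== RESULT ==
v | h
p | 4
p | 4
p | 8
p | 8
r | 6
r | 6
s | 4
s | 4
t | 1
t | 1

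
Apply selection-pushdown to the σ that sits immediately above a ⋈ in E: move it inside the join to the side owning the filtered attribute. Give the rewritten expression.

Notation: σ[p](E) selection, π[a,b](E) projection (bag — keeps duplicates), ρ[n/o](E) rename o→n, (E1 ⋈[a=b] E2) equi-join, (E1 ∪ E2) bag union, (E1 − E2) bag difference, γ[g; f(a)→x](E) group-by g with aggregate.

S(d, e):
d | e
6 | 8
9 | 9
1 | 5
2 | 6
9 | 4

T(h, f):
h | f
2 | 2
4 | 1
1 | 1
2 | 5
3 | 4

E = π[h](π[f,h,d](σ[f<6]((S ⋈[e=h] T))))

σ filters on f, owned by the right side.
E' = π[h](π[f,h,d]((S ⋈[e=h] σ[f<6](T))))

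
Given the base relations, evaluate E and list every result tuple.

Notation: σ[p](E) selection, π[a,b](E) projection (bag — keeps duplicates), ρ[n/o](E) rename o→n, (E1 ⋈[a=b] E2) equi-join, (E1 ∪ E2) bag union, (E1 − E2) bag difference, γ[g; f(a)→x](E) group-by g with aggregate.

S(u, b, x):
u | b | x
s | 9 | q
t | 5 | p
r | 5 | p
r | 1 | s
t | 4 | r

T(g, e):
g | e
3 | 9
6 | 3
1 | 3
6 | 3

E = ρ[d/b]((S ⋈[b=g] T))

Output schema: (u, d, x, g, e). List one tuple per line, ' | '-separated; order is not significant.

Row counts bottom-up:
  S → 5
  T → 4
  (S ⋈[b=g] T) → 1
  ρ[d/b]((S ⋈[b=g] T)) → 1

== RESULT ==
u | d | x | g | e
r | 1 | s | 1 | 3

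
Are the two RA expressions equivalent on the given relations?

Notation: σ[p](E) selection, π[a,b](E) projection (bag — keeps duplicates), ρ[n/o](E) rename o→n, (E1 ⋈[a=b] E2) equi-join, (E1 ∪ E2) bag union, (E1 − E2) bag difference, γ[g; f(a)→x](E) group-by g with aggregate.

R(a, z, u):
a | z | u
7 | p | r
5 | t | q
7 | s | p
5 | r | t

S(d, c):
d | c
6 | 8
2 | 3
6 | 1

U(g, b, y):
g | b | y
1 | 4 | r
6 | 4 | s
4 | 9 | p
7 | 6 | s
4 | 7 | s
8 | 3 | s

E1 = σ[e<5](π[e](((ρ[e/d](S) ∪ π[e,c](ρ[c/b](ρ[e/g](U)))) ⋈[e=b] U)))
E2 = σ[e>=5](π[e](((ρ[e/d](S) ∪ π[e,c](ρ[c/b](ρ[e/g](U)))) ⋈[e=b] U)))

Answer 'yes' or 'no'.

E1 row counts bottom-up:
  S → 3
  ρ[e/d](S) → 3
  U → 6
  ρ[e/g](U) → 6
  ρ[c/b](ρ[e/g](U)) → 6
  π[e,c](ρ[c/b](ρ[e/g](U))) → 6
  (ρ[e/d](S) ∪ π[e,c](ρ[c/b](ρ[e/g](U)))) → 9
  U → 6
  ((ρ[e/d](S) ∪ π[e,c](ρ[c/b](ρ[e/g](U)))) ⋈[e=b] U) → 8
  π[e](((ρ[e/d](S) ∪ π[e,c](ρ[c/b](ρ[e/g](U)))) ⋈[e=b] U)) → 8
  σ[e<5](π[e](((ρ[e/d](S) ∪ π[e,c](ρ[c/b](ρ[e/g](U)))) ⋈[e=b] U))) → 4
E2 row counts bottom-up:
  S → 3
  ρ[e/d](S) → 3
  U → 6
  ρ[e/g](U) → 6
  ρ[c/b](ρ[e/g](U)) → 6
  π[e,c](ρ[c/b](ρ[e/g](U))) → 6
  (ρ[e/d](S) ∪ π[e,c](ρ[c/b](ρ[e/g](U)))) → 9
  U → 6
  ((ρ[e/d](S) ∪ π[e,c](ρ[c/b](ρ[e/g](U)))) ⋈[e=b] U) → 8
  π[e](((ρ[e/d](S) ∪ π[e,c](ρ[c/b](ρ[e/g](U)))) ⋈[e=b] U)) → 8
  σ[e>=5](π[e](((ρ[e/d](S) ∪ π[e,c](ρ[c/b](ρ[e/g](U)))) ⋈[e=b] U))) → 4

E1 result:
e
4
4
4
4
E2 result:
e
6
6
6
7
Witness: (6,) appears 0× in E1 but 3× in E2.

no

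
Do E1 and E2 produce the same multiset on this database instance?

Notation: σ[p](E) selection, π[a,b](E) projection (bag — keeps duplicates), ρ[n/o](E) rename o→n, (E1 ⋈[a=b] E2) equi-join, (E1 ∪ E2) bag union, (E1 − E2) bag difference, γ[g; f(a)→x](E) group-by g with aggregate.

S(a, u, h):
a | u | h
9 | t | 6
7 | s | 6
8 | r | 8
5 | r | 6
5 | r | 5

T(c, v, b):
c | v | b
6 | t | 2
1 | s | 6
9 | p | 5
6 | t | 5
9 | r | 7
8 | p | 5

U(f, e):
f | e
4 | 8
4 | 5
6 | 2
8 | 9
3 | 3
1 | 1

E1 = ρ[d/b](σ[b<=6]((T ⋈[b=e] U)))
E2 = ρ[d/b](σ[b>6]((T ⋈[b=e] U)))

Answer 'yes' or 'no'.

E1 row counts bottom-up:
  T → 6
  U → 6
  (T ⋈[b=e] U) → 4
  σ[b<=6]((T ⋈[b=e] U)) → 4
  ρ[d/b](σ[b<=6]((T ⋈[b=e] U))) → 4
E2 row counts bottom-up:
  T → 6
  U → 6
  (T ⋈[b=e] U) → 4
  σ[b>6]((T ⋈[b=e] U)) → 0
  ρ[d/b](σ[b>6]((T ⋈[b=e] U))) → 0

E1 result:
c | v | d | f | e
6 | t | 2 | 6 | 2
6 | t | 5 | 4 | 5
8 | p | 5 | 4 | 5
9 | p | 5 | 4 | 5
E2 result:
c | v | d | f | e
(0 rows)
Witness: (6, 't', 2, 6, 2) appears 1× in E1 but 0× in E2.

no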